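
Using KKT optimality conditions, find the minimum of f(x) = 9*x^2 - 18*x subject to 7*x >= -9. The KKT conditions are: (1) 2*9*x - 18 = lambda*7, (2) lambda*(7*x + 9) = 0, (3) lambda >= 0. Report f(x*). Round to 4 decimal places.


Step 1: Try lambda = 0 (constraint inactive).
Stationarity: 2*9*x - 18 = 0
x* = 18/(2*9) = 1.0
Check constraint: 7*1.0 = 7.0 >= -9 -- satisfied.
Step 2: Compute optimal value.
f(x*) = 9*1.0^2 - 18*1.0 = -9.0


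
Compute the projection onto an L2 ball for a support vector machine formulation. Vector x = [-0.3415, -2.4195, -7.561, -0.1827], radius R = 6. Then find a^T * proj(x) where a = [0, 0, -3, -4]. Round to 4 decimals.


Step 1: Compute ||x|| (intermediates to 6 decimals).
||x|| = sqrt((-0.3415)^2 + (-2.4195)^2 + (-7.561)^2 + (-0.1827)^2) = 7.948126
Step 2: Project.
Since ||x|| > R, scale = R/||x|| = 6/7.948126 = 0.754895, proj(x) = scale * x
proj(x) = [-0.257797, -1.826468, -5.707761, -0.137919]
Step 3: Dot product.
a^T * proj(x) = 0*(-0.257797) + 0*(-1.826468) - 3*(-5.707761) - 4*(-0.137919) = 17.675


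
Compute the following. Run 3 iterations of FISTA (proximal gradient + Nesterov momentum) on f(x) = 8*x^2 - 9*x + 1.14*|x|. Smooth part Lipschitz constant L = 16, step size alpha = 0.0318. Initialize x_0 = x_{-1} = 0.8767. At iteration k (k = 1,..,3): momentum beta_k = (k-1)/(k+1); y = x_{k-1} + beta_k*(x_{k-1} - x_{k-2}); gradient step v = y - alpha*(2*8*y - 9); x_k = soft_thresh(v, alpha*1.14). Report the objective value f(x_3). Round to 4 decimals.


FISTA on f(x) = 8*x^2 - 9*x + 1.14*|x|
L = 16, alpha = 0.0318
Iteration 1: beta = 0.0, y = 0.8767 + 0.0*(0.8767 - 0.8767) = 0.8767
  grad(y) = 5.0272, v = y - alpha*grad = 0.7168
  prox(v) = soft_thresh(0.7168, 0.0363) = 0.6806
Iteration 2: beta = 0.3333, y = 0.6806 + 0.3333*(0.6806 - 0.8767) = 0.6152
  grad(y) = 0.8434, v = y - alpha*grad = 0.5884
  prox(v) = soft_thresh(0.5884, 0.0363) = 0.5521
Iteration 3: beta = 0.5, y = 0.5521 + 0.5*(0.5521 - 0.6806) = 0.4879
  grad(y) = -1.1933, v = y - alpha*grad = 0.5259
  prox(v) = soft_thresh(0.5259, 0.0363) = 0.4896
f(x_3) = 8*0.4896^2 - 9*0.4896 + 1.14*|0.4896| = -1.9306


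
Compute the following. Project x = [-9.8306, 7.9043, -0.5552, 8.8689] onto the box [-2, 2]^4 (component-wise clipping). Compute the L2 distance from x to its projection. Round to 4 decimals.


Project each component onto [-2, 2].
clip(-9.8306) = -2.0, clip(7.9043) = 2.0, clip(-0.5552) = -0.5552, clip(8.8689) = 2.0
Projection = [-2.0, 2.0, -0.5552, 2.0]
Squared diffs: [61.3183, 34.8608, 0.0, 47.1818]
Distance = sqrt(143.3609) = 11.9733


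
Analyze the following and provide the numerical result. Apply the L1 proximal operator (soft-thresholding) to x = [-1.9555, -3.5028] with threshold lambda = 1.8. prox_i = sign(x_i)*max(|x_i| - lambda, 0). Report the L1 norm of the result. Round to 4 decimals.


Soft-thresholding with lambda = 1.8:
prox(-1.9555) = sign(-1.9555)*max(|-1.9555| - 1.8, 0) = -0.1555
prox(-3.5028) = sign(-3.5028)*max(|-3.5028| - 1.8, 0) = -1.7028
prox(x) = [-0.1555, -1.7028]
||prox(x)||_1 = 0.1555 + 1.7028 = 1.8583


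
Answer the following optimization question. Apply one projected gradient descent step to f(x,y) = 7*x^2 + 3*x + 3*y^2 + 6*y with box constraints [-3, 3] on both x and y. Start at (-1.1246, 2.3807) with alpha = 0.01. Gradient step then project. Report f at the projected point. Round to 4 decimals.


Step 1: Compute gradient at (-1.1246, 2.3807).
grad_x = 2*7*-1.1246 + 3 = -12.7444
grad_y = 2*3*2.3807 + 6 = 20.2842
Step 2: Gradient step.
x_raw = -1.1246 - 0.01*-12.7444 = -0.9972
y_raw = 2.3807 - 0.01*20.2842 = 2.1779
Step 3: Project onto [-3, 3].
x_proj = clip(-0.9972) = -0.9972
y_proj = clip(2.1779) = 2.1779
Step 4: Evaluate f.
f(-0.9972, 2.1779) = 31.2651


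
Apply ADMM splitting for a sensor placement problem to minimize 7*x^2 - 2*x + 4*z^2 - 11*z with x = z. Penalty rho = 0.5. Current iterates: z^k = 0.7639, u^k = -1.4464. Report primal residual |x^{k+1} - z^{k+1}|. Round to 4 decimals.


ADMM iteration with rho = 0.5, z^k = 0.7639, u^k = -1.4464
Step 1: x-update.
Minimize 7*x^2 - 2*x + (0.5/2)*(x - 0.7639 - 1.4464)^2
FOC: (2*7 + 0.5)*x = 2 + 0.5*(0.7639 + 1.4464)
x^{k+1} = 0.2141
Step 2: z-update.
Minimize 4*z^2 - 11*z + (0.5/2)*(0.2141 - z - 1.4464)^2
FOC: (2*4 + 0.5)*z = 11 + 0.5*(0.2141 - 1.4464)
z^{k+1} = 1.2216
Step 3: u-update.
u^{k+1} = -1.4464 + 0.2141 - 1.2216 = -2.4539
Step 4: Primal residual = |0.2141 - 1.2216| = 1.0075


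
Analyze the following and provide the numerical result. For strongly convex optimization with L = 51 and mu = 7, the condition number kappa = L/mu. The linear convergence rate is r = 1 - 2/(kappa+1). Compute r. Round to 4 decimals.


Step 1: Compute the condition number.
kappa = L/mu = 51/7 = 7.2857
Step 2: Compute the convergence rate.
r = 1 - 2/(kappa + 1) = 1 - 2*mu/(L + mu) = (L - mu)/(L + mu) = 44/58 = 0.7586


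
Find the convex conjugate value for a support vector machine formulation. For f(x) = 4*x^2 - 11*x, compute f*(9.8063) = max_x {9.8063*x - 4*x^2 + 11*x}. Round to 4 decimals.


f*(y) = sup_x {y*x - a*x^2 - b*x} = sup_x {(y-b)*x - a*x^2}
FOC: (y - b) - 2a*x = 0 => x* = (y - b)/(2a)
x* = (9.8063 + 11)/(2*4) = 2.6008
f*(9.8063) = (y-b)^2/(4a) = (9.8063 + 11)^2/(4*4)
= 432.9021/16 = 27.0564


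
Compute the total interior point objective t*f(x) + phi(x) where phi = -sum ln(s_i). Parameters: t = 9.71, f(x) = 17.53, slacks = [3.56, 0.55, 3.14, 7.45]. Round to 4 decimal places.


Step 1: Compute log-barrier.
ln values: [1.2698, -0.5978, 1.1442, 2.0082]
phi = -(1.2698 - 0.5978 + 1.1442 + 2.0082) = -3.8244
Step 2: Compute augmented objective.
t*f(x) = 9.71*17.53 = 170.2163
Total = 170.2163 - 3.8244 = 166.3919


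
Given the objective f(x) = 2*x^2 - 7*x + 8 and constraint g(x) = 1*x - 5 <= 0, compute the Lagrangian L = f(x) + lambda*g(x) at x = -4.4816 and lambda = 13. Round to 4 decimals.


Step 1: Evaluate f(x).
f(-4.4816) = 2*(-4.4816)^2 - 7*(-4.4816) + 8 = 79.5407
Step 2: Evaluate g(x).
g(-4.4816) = 1*-4.4816 - 5 = -9.4816
Step 3: Compute Lagrangian.
L = 79.5407 + 13*-9.4816 = -43.7201


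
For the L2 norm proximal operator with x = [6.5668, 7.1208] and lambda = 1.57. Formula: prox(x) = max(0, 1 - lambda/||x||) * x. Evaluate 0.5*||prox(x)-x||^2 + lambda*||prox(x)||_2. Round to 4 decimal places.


Step 1: Compute ||x||.
||x|| = 9.6865
Step 2: Compute scaling factor.
scale = max(0, 1 - 1.57/9.6865) = 0.8379
Step 3: prox(x) = [5.5024, 5.9667]
||prox(x)|| = 8.1165
Step 4: Proximal objective.
0.5*||prox-x||^2 = 1.2325
lambda*||prox|| = 12.7429
Total = 13.9754


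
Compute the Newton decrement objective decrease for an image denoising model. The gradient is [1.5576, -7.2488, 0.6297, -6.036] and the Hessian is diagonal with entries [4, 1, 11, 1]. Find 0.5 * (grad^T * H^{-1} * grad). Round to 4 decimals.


Step 1: H is diagonal, so H^(-1) * g = [0.3894, -7.2488, 0.0572, -6.036].
Step 2: g^T H^(-1) g = sum_i g_i^2 / H_ii
  = (1.5576)^2/4 + (-7.2488)^2/1 + (0.6297)^2/11 + (-6.036)^2/1
  = 0.6065 + 52.5451 + 0.036 + 36.4333 = 89.621
Step 3: Objective decrease = 0.5 * g^T H^(-1) g = 44.8105


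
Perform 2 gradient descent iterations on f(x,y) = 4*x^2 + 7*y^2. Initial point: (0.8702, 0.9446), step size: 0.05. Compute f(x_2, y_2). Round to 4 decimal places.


Gradient descent on f(x,y) = 4*x^2 + 7*y^2.
Starting point: (0.8702, 0.9446), alpha = 0.05
Step 1: grad_x = 2*4*0.8702 = 6.9616, grad_y = 2*7*0.9446 = 13.2244
  x_1 = 0.8702 - 0.05*6.9616 = 0.5221
  y_1 = 0.9446 - 0.05*13.2244 = 0.2834
Step 2: grad_x = 2*4*0.5221 = 4.177, grad_y = 2*7*0.2834 = 3.9673
  x_2 = 0.5221 - 0.05*4.177 = 0.3133
  y_2 = 0.2834 - 0.05*3.9673 = 0.085
f(0.3133, 0.085) = 4*0.3133^2 + 7*0.085^2 = 0.4431


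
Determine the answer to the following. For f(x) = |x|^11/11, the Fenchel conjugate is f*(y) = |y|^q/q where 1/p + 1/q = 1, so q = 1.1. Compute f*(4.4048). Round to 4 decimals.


The conjugate exponent q satisfies 1/p + 1/q = 1.
p = 11, so q = 11/(11 - 1) = 1.1
|y|^q = 4.4048^1.1 = 5.1088
f*(4.4048) = 5.1088 / 1.1 = 4.6444


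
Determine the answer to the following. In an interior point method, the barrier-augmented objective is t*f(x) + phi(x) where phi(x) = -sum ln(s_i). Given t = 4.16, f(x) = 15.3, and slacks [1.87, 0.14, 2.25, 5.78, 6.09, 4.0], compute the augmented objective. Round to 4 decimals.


Step 1: Compute log-barrier.
ln values: [0.6259, -1.9661, 0.8109, 1.7544, 1.8066, 1.3863]
phi = -(0.6259 - 1.9661 + 0.8109 + 1.7544 + 1.8066 + 1.3863) = -4.4181
Step 2: Compute augmented objective.
t*f(x) = 4.16*15.3 = 63.648
Total = 63.648 - 4.4181 = 59.2299


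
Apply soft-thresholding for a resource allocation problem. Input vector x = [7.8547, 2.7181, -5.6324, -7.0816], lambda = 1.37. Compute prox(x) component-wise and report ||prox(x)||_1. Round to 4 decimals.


Soft-thresholding with lambda = 1.37:
prox(7.8547) = sign(7.8547)*max(|7.8547| - 1.37, 0) = 6.4847
prox(2.7181) = sign(2.7181)*max(|2.7181| - 1.37, 0) = 1.3481
prox(-5.6324) = sign(-5.6324)*max(|-5.6324| - 1.37, 0) = -4.2624
prox(-7.0816) = sign(-7.0816)*max(|-7.0816| - 1.37, 0) = -5.7116
prox(x) = [6.4847, 1.3481, -4.2624, -5.7116]
||prox(x)||_1 = 6.4847 + 1.3481 + 4.2624 + 5.7116 = 17.8068


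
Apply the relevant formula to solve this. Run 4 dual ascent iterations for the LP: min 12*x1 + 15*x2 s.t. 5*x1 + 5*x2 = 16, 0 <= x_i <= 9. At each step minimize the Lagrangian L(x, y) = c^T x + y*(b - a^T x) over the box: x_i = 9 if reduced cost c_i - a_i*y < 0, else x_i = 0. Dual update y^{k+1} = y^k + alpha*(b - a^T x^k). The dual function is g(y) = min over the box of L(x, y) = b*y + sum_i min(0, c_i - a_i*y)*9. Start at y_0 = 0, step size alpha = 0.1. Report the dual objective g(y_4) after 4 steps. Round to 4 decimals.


Dual ascent for LP: min 12*x1 + 15*x2, 5*x1 + 5*x2 = 16, 0 <= x_i <= 9
Step 1: y^k = 0.0, reduced costs: (12.0, 15.0)
  x^k = (0.0, 0.0), subgradient = b - a^T x = 16.0
  y^{k+1} = 0.0 + 0.1*16.0 = 1.6
Step 2: y^k = 1.6, reduced costs: (4.0, 7.0)
  x^k = (0.0, 0.0), subgradient = b - a^T x = 16.0
  y^{k+1} = 1.6 + 0.1*16.0 = 3.2
Step 3: y^k = 3.2, reduced costs: (-4.0, -1.0)
  x^k = (9.0, 9.0), subgradient = b - a^T x = -74.0
  y^{k+1} = 3.2 + 0.1*-74.0 = -4.2
Step 4: y^k = -4.2, reduced costs: (33.0, 36.0)
  x^k = (0.0, 0.0), subgradient = b - a^T x = 16.0
  y^{k+1} = -4.2 + 0.1*16.0 = -2.6
Dual objective at y_4 = -2.6: reduced costs (25.0, 28.0), box minimizer x = (0.0, 0.0)
g(y_4) = b*y + (c1 - a1*y)*x1 + (c2 - a2*y)*x2 = 16*(-2.6) + 25.0*0.0 + 28.0*0.0 = -41.6 + 0.0 + 0.0 = -41.6


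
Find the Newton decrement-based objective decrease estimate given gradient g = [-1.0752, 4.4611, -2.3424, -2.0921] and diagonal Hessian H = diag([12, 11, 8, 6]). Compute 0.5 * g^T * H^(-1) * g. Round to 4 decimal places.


Step 1: H is diagonal, so H^(-1) * g = [-0.0896, 0.4056, -0.2928, -0.3487].
Step 2: g^T H^(-1) g = sum_i g_i^2 / H_ii
  = (-1.0752)^2/12 + (4.4611)^2/11 + (-2.3424)^2/8 + (-2.0921)^2/6
  = 0.0963 + 1.8092 + 0.6859 + 0.7295 = 3.3209
Step 3: Objective decrease = 0.5 * g^T H^(-1) g = 1.6604


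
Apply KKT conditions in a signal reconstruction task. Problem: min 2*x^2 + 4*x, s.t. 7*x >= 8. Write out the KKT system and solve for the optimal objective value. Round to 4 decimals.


Step 1: Try lambda = 0 (constraint inactive).
x_unc = -4/(2*2) = -1.0
Check: 7*-1.0 = -7.0 < 8 -- violated!
Step 2: Constraint must be active: 7*x = 8
x* = 8/7 = 1.1429 (rounded; the exact value 8/7 is used below)
lambda = (2*2*(8/7) + 4)/7 = 1.2245
Step 3: Compute optimal value.
f(x*) = 2*(8/7)^2 + 4*(8/7) = 7.1837


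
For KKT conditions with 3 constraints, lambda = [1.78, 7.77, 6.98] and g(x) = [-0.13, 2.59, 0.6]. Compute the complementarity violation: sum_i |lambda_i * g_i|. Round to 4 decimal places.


KKT complementary slackness check:
lambda_1 * g_1 = 1.78 * -0.13 = -0.2314
lambda_2 * g_2 = 7.77 * 2.59 = 20.1243
lambda_3 * g_3 = 6.98 * 0.6 = 4.188
Total violation = 0.2314 + 20.1243 + 4.188 = 24.5437


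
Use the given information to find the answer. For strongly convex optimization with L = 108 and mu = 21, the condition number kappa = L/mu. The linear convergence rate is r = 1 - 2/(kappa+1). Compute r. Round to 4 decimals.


Step 1: Compute the condition number.
kappa = L/mu = 108/21 = 5.1429
Step 2: Compute the convergence rate.
r = 1 - 2/(kappa + 1) = 1 - 2*mu/(L + mu) = (L - mu)/(L + mu) = 87/129 = 0.6744


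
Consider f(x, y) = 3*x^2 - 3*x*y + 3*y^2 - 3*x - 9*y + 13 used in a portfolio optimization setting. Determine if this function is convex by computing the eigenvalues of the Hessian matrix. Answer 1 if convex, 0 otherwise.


The Hessian of f(x,y) = 3*x^2 - 3*x*y + 3*y^2 - 3*x - 9*y + 13 is:
H = [[6, -3], [-3, 6]]
Trace = 6 + 6 = 12
Determinant = 6*6 - (-3)^2 = 27
Discriminant = (12)^2 - 4*27 = 36.0
Eigenvalues: lambda_1 = 3.0, lambda_2 = 9.0
The function is convex.

1


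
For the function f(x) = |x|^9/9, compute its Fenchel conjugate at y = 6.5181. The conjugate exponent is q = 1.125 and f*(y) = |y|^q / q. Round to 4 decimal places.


The conjugate exponent q satisfies 1/p + 1/q = 1.
p = 9, so q = 9/(9 - 1) = 1.125
|y|^q = 6.5181^1.125 = 8.2392
f*(6.5181) = 8.2392 / 1.125 = 7.3238


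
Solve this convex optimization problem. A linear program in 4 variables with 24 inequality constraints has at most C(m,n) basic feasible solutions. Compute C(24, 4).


Each vertex corresponds to some choice of n active constraints out of m, so the number of vertices is at most C(m, n) = m! / (n!(m-n)!).
m = 24, n = 4
Numerator: 24 * 23 * 22 * 21
Denominator: 4! = 24
C(24, 4) = 10626


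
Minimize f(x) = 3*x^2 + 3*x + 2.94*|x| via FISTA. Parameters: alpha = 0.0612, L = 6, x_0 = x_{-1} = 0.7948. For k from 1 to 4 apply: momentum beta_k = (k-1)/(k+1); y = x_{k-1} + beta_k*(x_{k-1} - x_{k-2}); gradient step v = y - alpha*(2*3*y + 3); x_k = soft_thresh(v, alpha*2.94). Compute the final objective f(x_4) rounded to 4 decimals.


FISTA on f(x) = 3*x^2 + 3*x + 2.94*|x|
L = 6, alpha = 0.0612
Iteration 1: beta = 0.0, y = 0.7948 + 0.0*(0.7948 - 0.7948) = 0.7948
  grad(y) = 7.7688, v = y - alpha*grad = 0.3193
  prox(v) = soft_thresh(0.3193, 0.1799) = 0.1394
Iteration 2: beta = 0.3333, y = 0.1394 + 0.3333*(0.1394 - 0.7948) = -0.079
  grad(y) = 2.5258, v = y - alpha*grad = -0.2336
  prox(v) = soft_thresh(-0.2336, 0.1799) = -0.0537
Iteration 3: beta = 0.5, y = -0.0537 + 0.5*(-0.0537 - 0.1394) = -0.1502
  grad(y) = 2.0986, v = y - alpha*grad = -0.2787
  prox(v) = soft_thresh(-0.2787, 0.1799) = -0.0987
Iteration 4: beta = 0.6, y = -0.0987 + 0.6*(-0.0987 + 0.0537) = -0.1258
  grad(y) = 2.2453, v = y - alpha*grad = -0.2632
  prox(v) = soft_thresh(-0.2632, 0.1799) = -0.0833
f(x_4) = 3*(-0.0833)^2 + 3*(-0.0833) + 2.94*|-0.0833| = 0.0158


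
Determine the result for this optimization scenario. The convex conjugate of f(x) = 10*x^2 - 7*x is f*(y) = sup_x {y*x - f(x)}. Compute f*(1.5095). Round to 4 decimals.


f*(y) = sup_x {y*x - a*x^2 - b*x} = sup_x {(y-b)*x - a*x^2}
FOC: (y - b) - 2a*x = 0 => x* = (y - b)/(2a)
x* = (1.5095 + 7)/(2*10) = 0.4255
f*(1.5095) = (y-b)^2/(4a) = (1.5095 + 7)^2/(4*10)
= 72.4116/40 = 1.8103


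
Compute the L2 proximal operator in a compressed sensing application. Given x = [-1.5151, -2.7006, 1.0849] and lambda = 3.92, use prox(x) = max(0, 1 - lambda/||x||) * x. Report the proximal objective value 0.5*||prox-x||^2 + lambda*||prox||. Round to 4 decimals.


Step 1: Compute ||x||.
||x|| = 3.2811
Step 2: Compute scaling factor.
scale = max(0, 1 - 3.92/3.2811) = 0.0
Step 3: prox(x) = [-0.0, -0.0, 0.0]
||prox(x)|| = 0.0
Step 4: Proximal objective.
0.5*||prox-x||^2 = 5.3829
lambda*||prox|| = 0.0
Total = 5.3829


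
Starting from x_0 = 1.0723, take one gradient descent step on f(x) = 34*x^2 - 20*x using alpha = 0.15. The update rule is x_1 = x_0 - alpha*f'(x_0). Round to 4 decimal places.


We compute the gradient at x_0 and apply the update.
f'(x) = 68*x - 20
f'(1.0723) = 68*1.0723 - 20 = 52.9164
x_1 = 1.0723 - 0.15*52.9164 = -6.8652


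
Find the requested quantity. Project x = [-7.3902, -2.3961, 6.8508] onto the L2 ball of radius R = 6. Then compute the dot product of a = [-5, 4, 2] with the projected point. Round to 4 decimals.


Step 1: Compute ||x|| (intermediates to 6 decimals).
||x|| = sqrt((-7.3902)^2 + (-2.3961)^2 + 6.8508^2) = 10.35808
Step 2: Project.
Since ||x|| > R, scale = R/||x|| = 6/10.35808 = 0.579258, proj(x) = scale * x
proj(x) = [-4.280832, -1.38796, 3.968381]
Step 3: Dot product.
a^T * proj(x) = -5*(-4.280832) + 4*(-1.38796) + 2*3.968381 = 23.7891


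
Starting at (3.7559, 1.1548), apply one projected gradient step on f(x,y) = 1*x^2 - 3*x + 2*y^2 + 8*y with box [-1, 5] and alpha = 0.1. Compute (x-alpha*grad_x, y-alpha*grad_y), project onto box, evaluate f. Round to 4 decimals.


Step 1: Compute gradient at (3.7559, 1.1548).
grad_x = 2*1*3.7559 - 3 = 4.5118
grad_y = 2*2*1.1548 + 8 = 12.6192
Step 2: Gradient step.
x_raw = 3.7559 - 0.1*4.5118 = 3.3047
y_raw = 1.1548 - 0.1*12.6192 = -0.1071
Step 3: Project onto [-1, 5].
x_proj = clip(3.3047) = 3.3047
y_proj = clip(-0.1071) = -0.1071
Step 4: Evaluate f.
f(3.3047, -0.1071) = 0.173


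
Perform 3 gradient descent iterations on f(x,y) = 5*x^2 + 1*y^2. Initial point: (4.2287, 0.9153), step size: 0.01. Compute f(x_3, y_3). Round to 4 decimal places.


Gradient descent on f(x,y) = 5*x^2 + 1*y^2.
Starting point: (4.2287, 0.9153), alpha = 0.01
Step 1: grad_x = 2*5*4.2287 = 42.287, grad_y = 2*1*0.9153 = 1.8306
  x_1 = 4.2287 - 0.01*42.287 = 3.8058
  y_1 = 0.9153 - 0.01*1.8306 = 0.897
Step 2: grad_x = 2*5*3.8058 = 38.0583, grad_y = 2*1*0.897 = 1.794
  x_2 = 3.8058 - 0.01*38.0583 = 3.4252
  y_2 = 0.897 - 0.01*1.794 = 0.8791
Step 3: grad_x = 2*5*3.4252 = 34.2525, grad_y = 2*1*0.8791 = 1.7581
  x_3 = 3.4252 - 0.01*34.2525 = 3.0827
  y_3 = 0.8791 - 0.01*1.7581 = 0.8615
f(3.0827, 0.8615) = 5*3.0827^2 + 1*0.8615^2 = 48.258


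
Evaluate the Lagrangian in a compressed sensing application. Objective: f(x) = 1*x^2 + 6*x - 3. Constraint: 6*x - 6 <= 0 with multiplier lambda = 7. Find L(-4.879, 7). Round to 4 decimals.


Step 1: Evaluate f(x).
f(-4.879) = 1*(-4.879)^2 + 6*(-4.879) - 3 = -8.4694
Step 2: Evaluate g(x).
g(-4.879) = 6*-4.879 - 6 = -35.274
Step 3: Compute Lagrangian.
L = -8.4694 + 7*-35.274 = -255.3874


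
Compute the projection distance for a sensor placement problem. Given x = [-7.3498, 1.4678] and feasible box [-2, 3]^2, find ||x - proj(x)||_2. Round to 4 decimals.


Project each component onto [-2, 3].
clip(-7.3498) = -2.0, clip(1.4678) = 1.4678
Projection = [-2.0, 1.4678]
Squared diffs: [28.6204, 0.0]
Distance = sqrt(28.6204) = 5.3498


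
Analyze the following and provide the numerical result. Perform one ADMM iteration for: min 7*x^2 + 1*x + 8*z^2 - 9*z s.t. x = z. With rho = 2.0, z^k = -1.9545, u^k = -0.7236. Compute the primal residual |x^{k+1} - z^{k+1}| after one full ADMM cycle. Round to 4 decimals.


ADMM iteration with rho = 2.0, z^k = -1.9545, u^k = -0.7236
Step 1: x-update.
Minimize 7*x^2 + 1*x + (2.0/2)*(x + 1.9545 - 0.7236)^2
FOC: (2*7 + 2.0)*x = -1 + 2.0*(-1.9545 + 0.7236)
x^{k+1} = -0.2164
Step 2: z-update.
Minimize 8*z^2 - 9*z + (2.0/2)*(-0.2164 - z - 0.7236)^2
FOC: (2*8 + 2.0)*z = 9 + 2.0*(-0.2164 - 0.7236)
z^{k+1} = 0.3956
Step 3: u-update.
u^{k+1} = -0.7236 - 0.2164 - 0.3956 = -1.3355
Step 4: Primal residual = |-0.2164 - 0.3956| = 0.6119


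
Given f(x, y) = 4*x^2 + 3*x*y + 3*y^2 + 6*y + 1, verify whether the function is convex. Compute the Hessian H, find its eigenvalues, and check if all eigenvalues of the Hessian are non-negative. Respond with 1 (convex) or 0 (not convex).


The Hessian of f(x,y) = 4*x^2 + 3*x*y + 3*y^2 + 6*y + 1 is:
H = [[8, 3], [3, 6]]
Trace = 8 + 6 = 14
Determinant = 8*6 - (3)^2 = 39
Discriminant = (14)^2 - 4*39 = 40.0
Eigenvalues: lambda_1 = 3.8377, lambda_2 = 10.1623
The function is convex.

1


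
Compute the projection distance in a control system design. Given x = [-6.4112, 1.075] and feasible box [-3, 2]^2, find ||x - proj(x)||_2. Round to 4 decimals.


Project each component onto [-3, 2].
clip(-6.4112) = -3.0, clip(1.075) = 1.075
Projection = [-3.0, 1.075]
Squared diffs: [11.6363, 0.0]
Distance = sqrt(11.6363) = 3.4112


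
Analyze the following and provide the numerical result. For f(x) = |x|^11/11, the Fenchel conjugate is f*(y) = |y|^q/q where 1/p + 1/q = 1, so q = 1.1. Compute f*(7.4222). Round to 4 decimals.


The conjugate exponent q satisfies 1/p + 1/q = 1.
p = 11, so q = 11/(11 - 1) = 1.1
|y|^q = 7.4222^1.1 = 9.0696
f*(7.4222) = 9.0696 / 1.1 = 8.245


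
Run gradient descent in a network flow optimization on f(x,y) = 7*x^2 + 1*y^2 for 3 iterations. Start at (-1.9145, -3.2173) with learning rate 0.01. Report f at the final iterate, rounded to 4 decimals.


Gradient descent on f(x,y) = 7*x^2 + 1*y^2.
Starting point: (-1.9145, -3.2173), alpha = 0.01
Step 1: grad_x = 2*7*-1.9145 = -26.803, grad_y = 2*1*-3.2173 = -6.4346
  x_1 = -1.9145 - 0.01*-26.803 = -1.6465
  y_1 = -3.2173 - 0.01*-6.4346 = -3.153
Step 2: grad_x = 2*7*-1.6465 = -23.0506, grad_y = 2*1*-3.153 = -6.3059
  x_2 = -1.6465 - 0.01*-23.0506 = -1.416
  y_2 = -3.153 - 0.01*-6.3059 = -3.0899
Step 3: grad_x = 2*7*-1.416 = -19.8235, grad_y = 2*1*-3.0899 = -6.1798
  x_3 = -1.416 - 0.01*-19.8235 = -1.2177
  y_3 = -3.0899 - 0.01*-6.1798 = -3.0281
f(-1.2177, -3.0281) = 7*(-1.2177)^2 + 1*(-3.0281)^2 = 19.5494


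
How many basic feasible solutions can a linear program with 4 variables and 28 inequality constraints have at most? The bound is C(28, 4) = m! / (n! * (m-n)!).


Each vertex corresponds to some choice of n active constraints out of m, so the number of vertices is at most C(m, n) = m! / (n!(m-n)!).
m = 28, n = 4
Numerator: 28 * 27 * 26 * 25
Denominator: 4! = 24
C(28, 4) = 20475


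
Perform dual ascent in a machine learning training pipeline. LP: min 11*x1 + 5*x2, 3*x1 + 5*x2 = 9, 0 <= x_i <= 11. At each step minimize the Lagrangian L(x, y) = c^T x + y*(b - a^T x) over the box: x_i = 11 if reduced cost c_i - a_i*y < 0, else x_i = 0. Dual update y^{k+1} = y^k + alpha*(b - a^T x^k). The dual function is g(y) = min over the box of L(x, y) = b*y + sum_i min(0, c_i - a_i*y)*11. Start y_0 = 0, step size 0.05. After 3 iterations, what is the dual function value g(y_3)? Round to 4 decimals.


Dual ascent for LP: min 11*x1 + 5*x2, 3*x1 + 5*x2 = 9, 0 <= x_i <= 11
Step 1: y^k = 0.0, reduced costs: (11.0, 5.0)
  x^k = (0.0, 0.0), subgradient = b - a^T x = 9.0
  y^{k+1} = 0.0 + 0.05*9.0 = 0.45
Step 2: y^k = 0.45, reduced costs: (9.65, 2.75)
  x^k = (0.0, 0.0), subgradient = b - a^T x = 9.0
  y^{k+1} = 0.45 + 0.05*9.0 = 0.9
Step 3: y^k = 0.9, reduced costs: (8.3, 0.5)
  x^k = (0.0, 0.0), subgradient = b - a^T x = 9.0
  y^{k+1} = 0.9 + 0.05*9.0 = 1.35
Dual objective at y_3 = 1.35: reduced costs (6.95, -1.75), box minimizer x = (0.0, 11.0)
g(y_3) = b*y + (c1 - a1*y)*x1 + (c2 - a2*y)*x2 = 9*1.35 + 6.95*0.0 + (-1.75)*11.0 = 12.15 + 0.0 - 19.25 = -7.1


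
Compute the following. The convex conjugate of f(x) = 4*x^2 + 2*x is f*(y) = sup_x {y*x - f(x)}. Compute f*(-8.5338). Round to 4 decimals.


f*(y) = sup_x {y*x - a*x^2 - b*x} = sup_x {(y-b)*x - a*x^2}
FOC: (y - b) - 2a*x = 0 => x* = (y - b)/(2a)
x* = (-8.5338 - 2)/(2*4) = -1.3167
f*(-8.5338) = (y-b)^2/(4a) = (-8.5338 - 2)^2/(4*4)
= 110.9609/16 = 6.9351


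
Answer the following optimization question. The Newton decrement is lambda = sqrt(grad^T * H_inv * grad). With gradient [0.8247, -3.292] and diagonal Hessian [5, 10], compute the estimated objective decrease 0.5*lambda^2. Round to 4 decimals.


Step 1: H is diagonal, so H^(-1) * g = [0.1649, -0.3292].
Step 2: g^T H^(-1) g = sum_i g_i^2 / H_ii
  = (0.8247)^2/5 + (-3.292)^2/10
  = 0.136 + 1.0837 = 1.2198
Step 3: Objective decrease = 0.5 * g^T H^(-1) g = 0.6099


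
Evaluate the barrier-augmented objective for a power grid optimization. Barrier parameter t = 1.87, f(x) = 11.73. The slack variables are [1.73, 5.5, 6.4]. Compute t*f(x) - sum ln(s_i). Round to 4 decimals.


Step 1: Compute log-barrier.
ln values: [0.5481, 1.7047, 1.8563]
phi = -(0.5481 + 1.7047 + 1.8563) = -4.1092
Step 2: Compute augmented objective.
t*f(x) = 1.87*11.73 = 21.9351
Total = 21.9351 - 4.1092 = 17.8259


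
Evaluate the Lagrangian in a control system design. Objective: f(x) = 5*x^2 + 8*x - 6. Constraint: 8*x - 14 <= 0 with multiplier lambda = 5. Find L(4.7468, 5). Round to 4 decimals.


Step 1: Evaluate f(x).
f(4.7468) = 5*4.7468^2 + 8*4.7468 - 6 = 144.635
Step 2: Evaluate g(x).
g(4.7468) = 8*4.7468 - 14 = 23.9744
Step 3: Compute Lagrangian.
L = 144.635 + 5*23.9744 = 264.507


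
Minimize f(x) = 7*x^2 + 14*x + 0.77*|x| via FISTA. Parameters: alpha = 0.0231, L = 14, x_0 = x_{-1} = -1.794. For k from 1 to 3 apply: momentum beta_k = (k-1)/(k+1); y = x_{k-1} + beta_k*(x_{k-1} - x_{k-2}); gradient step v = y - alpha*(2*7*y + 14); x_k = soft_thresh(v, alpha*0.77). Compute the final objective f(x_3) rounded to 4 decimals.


FISTA on f(x) = 7*x^2 + 14*x + 0.77*|x|
L = 14, alpha = 0.0231
Iteration 1: beta = 0.0, y = -1.794 + 0.0*(-1.794 + 1.794) = -1.794
  grad(y) = -11.116, v = y - alpha*grad = -1.5372
  prox(v) = soft_thresh(-1.5372, 0.0178) = -1.5194
Iteration 2: beta = 0.3333, y = -1.5194 + 0.3333*(-1.5194 + 1.794) = -1.4279
  grad(y) = -5.9908, v = y - alpha*grad = -1.2895
  prox(v) = soft_thresh(-1.2895, 0.0178) = -1.2717
Iteration 3: beta = 0.5, y = -1.2717 + 0.5*(-1.2717 + 1.5194) = -1.1479
  grad(y) = -2.0705, v = y - alpha*grad = -1.1001
  prox(v) = soft_thresh(-1.1001, 0.0178) = -1.0823
f(x_3) = 7*(-1.0823)^2 + 14*(-1.0823) + 0.77*|-1.0823| = -6.1193


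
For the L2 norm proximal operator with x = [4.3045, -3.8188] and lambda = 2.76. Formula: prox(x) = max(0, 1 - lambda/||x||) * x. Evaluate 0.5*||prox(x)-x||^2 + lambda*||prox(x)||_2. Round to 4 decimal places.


Step 1: Compute ||x||.
||x|| = 5.7543
Step 2: Compute scaling factor.
scale = max(0, 1 - 2.76/5.7543) = 0.5204
Step 3: prox(x) = [2.2399, -1.9871]
||prox(x)|| = 2.9943
Step 4: Proximal objective.
0.5*||prox-x||^2 = 3.8088
lambda*||prox|| = 8.2643
Total = 12.0731


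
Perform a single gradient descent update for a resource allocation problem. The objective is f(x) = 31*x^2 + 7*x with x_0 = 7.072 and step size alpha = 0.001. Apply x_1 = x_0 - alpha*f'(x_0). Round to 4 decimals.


We compute the gradient at x_0 and apply the update.
f'(x) = 62*x + 7
f'(7.072) = 62*7.072 + 7 = 445.464
x_1 = 7.072 - 0.001*445.464 = 6.6265


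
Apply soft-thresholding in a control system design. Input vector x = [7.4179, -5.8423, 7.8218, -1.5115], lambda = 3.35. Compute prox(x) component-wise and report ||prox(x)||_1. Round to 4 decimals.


Soft-thresholding with lambda = 3.35:
prox(7.4179) = sign(7.4179)*max(|7.4179| - 3.35, 0) = 4.0679
prox(-5.8423) = sign(-5.8423)*max(|-5.8423| - 3.35, 0) = -2.4923
prox(7.8218) = sign(7.8218)*max(|7.8218| - 3.35, 0) = 4.4718
prox(-1.5115) = sign(-1.5115)*max(|-1.5115| - 3.35, 0) = 0.0
prox(x) = [4.0679, -2.4923, 4.4718, 0.0]
||prox(x)||_1 = 4.0679 + 2.4923 + 4.4718 + 0.0 = 11.032


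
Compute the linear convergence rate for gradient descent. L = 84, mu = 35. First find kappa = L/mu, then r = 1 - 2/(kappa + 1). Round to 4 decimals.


Step 1: Compute the condition number.
kappa = L/mu = 84/35 = 2.4
Step 2: Compute the convergence rate.
r = 1 - 2/(kappa + 1) = 1 - 2*mu/(L + mu) = (L - mu)/(L + mu) = 49/119 = 0.4118


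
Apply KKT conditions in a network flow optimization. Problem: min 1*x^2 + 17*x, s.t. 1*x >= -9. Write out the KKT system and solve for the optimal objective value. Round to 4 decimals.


Step 1: Try lambda = 0 (constraint inactive).
Stationarity: 2*1*x + 17 = 0
x* = -17/(2*1) = -8.5
Check constraint: 1*-8.5 = -8.5 >= -9 -- satisfied.
Step 2: Compute optimal value.
f(x*) = 1*(-8.5)^2 + 17*(-8.5) = -72.25


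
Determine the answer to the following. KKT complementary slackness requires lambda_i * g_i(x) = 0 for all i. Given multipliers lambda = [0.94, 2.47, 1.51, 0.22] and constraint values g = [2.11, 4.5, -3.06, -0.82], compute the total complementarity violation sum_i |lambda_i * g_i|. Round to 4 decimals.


KKT complementary slackness check:
lambda_1 * g_1 = 0.94 * 2.11 = 1.9834
lambda_2 * g_2 = 2.47 * 4.5 = 11.115
lambda_3 * g_3 = 1.51 * -3.06 = -4.6206
lambda_4 * g_4 = 0.22 * -0.82 = -0.1804
Total violation = 1.9834 + 11.115 + 4.6206 + 0.1804 = 17.8994


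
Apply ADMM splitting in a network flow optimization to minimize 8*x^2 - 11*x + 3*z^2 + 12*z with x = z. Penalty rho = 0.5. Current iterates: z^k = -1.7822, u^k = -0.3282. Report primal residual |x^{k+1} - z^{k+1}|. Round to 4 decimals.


ADMM iteration with rho = 0.5, z^k = -1.7822, u^k = -0.3282
Step 1: x-update.
Minimize 8*x^2 - 11*x + (0.5/2)*(x + 1.7822 - 0.3282)^2
FOC: (2*8 + 0.5)*x = 11 + 0.5*(-1.7822 + 0.3282)
x^{k+1} = 0.6226
Step 2: z-update.
Minimize 3*z^2 + 12*z + (0.5/2)*(0.6226 - z - 0.3282)^2
FOC: (2*3 + 0.5)*z = -12 + 0.5*(0.6226 - 0.3282)
z^{k+1} = -1.8235
Step 3: u-update.
u^{k+1} = -0.3282 + 0.6226 + 1.8235 = 2.1179
Step 4: Primal residual = |0.6226 + 1.8235| = 2.4461


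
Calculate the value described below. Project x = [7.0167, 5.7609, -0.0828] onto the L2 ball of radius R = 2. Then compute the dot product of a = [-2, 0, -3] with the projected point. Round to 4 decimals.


Step 1: Compute ||x|| (intermediates to 6 decimals).
||x|| = sqrt(7.0167^2 + 5.7609^2 + (-0.0828)^2) = 9.079036
Step 2: Project.
Since ||x|| > R, scale = R/||x|| = 2/9.079036 = 0.220288, proj(x) = scale * x
proj(x) = [1.545695, 1.269057, -0.01824]
Step 3: Dot product.
a^T * proj(x) = -2*1.545695 + 0*1.269057 - 3*(-0.01824) = -3.0367


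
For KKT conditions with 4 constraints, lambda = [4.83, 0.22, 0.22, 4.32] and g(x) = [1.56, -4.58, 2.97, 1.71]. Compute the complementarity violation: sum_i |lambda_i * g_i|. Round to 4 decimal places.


KKT complementary slackness check:
lambda_1 * g_1 = 4.83 * 1.56 = 7.5348
lambda_2 * g_2 = 0.22 * -4.58 = -1.0076
lambda_3 * g_3 = 0.22 * 2.97 = 0.6534
lambda_4 * g_4 = 4.32 * 1.71 = 7.3872
Total violation = 7.5348 + 1.0076 + 0.6534 + 7.3872 = 16.583


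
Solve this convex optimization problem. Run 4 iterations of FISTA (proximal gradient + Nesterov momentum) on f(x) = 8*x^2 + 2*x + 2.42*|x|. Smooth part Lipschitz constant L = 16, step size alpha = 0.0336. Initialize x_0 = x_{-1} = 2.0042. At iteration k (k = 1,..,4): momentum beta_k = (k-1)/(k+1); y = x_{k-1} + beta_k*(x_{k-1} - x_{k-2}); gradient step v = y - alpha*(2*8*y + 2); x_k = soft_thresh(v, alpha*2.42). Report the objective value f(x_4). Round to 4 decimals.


FISTA on f(x) = 8*x^2 + 2*x + 2.42*|x|
L = 16, alpha = 0.0336
Iteration 1: beta = 0.0, y = 2.0042 + 0.0*(2.0042 - 2.0042) = 2.0042
  grad(y) = 34.0672, v = y - alpha*grad = 0.8595
  prox(v) = soft_thresh(0.8595, 0.0813) = 0.7782
Iteration 2: beta = 0.3333, y = 0.7782 + 0.3333*(0.7782 - 2.0042) = 0.3696
  grad(y) = 7.9132, v = y - alpha*grad = 0.1037
  prox(v) = soft_thresh(0.1037, 0.0813) = 0.0224
Iteration 3: beta = 0.5, y = 0.0224 + 0.5*(0.0224 - 0.7782) = -0.3555
  grad(y) = -3.6888, v = y - alpha*grad = -0.2316
  prox(v) = soft_thresh(-0.2316, 0.0813) = -0.1503
Iteration 4: beta = 0.6, y = -0.1503 + 0.6*(-0.1503 - 0.0224) = -0.2539
  grad(y) = -2.0623, v = y - alpha*grad = -0.1846
  prox(v) = soft_thresh(-0.1846, 0.0813) = -0.1033
f(x_4) = 8*(-0.1033)^2 + 2*(-0.1033) + 2.42*|-0.1033| = 0.1287


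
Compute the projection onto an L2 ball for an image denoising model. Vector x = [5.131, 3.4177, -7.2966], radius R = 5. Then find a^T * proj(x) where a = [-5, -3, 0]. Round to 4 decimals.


Step 1: Compute ||x|| (intermediates to 6 decimals).
||x|| = sqrt(5.131^2 + 3.4177^2 + (-7.2966)^2) = 9.552393
Step 2: Project.
Since ||x|| > R, scale = R/||x|| = 5/9.552393 = 0.523429, proj(x) = scale * x
proj(x) = [2.685714, 1.788923, -3.819252]
Step 3: Dot product.
a^T * proj(x) = -5*2.685714 - 3*1.788923 + 0*(-3.819252) = -18.7953


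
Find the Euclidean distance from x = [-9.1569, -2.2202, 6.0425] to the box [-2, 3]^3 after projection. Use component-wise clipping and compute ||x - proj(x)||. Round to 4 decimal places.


Project each component onto [-2, 3].
clip(-9.1569) = -2.0, clip(-2.2202) = -2.0, clip(6.0425) = 3.0
Projection = [-2.0, -2.0, 3.0]
Squared diffs: [51.2212, 0.0485, 9.2568]
Distance = sqrt(60.5265) = 7.7799


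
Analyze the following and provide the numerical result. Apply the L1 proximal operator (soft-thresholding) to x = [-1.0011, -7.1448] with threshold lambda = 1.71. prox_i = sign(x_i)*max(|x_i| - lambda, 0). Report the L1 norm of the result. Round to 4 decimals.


Soft-thresholding with lambda = 1.71:
prox(-1.0011) = sign(-1.0011)*max(|-1.0011| - 1.71, 0) = 0.0
prox(-7.1448) = sign(-7.1448)*max(|-7.1448| - 1.71, 0) = -5.4348
prox(x) = [0.0, -5.4348]
||prox(x)||_1 = 0.0 + 5.4348 = 5.4348


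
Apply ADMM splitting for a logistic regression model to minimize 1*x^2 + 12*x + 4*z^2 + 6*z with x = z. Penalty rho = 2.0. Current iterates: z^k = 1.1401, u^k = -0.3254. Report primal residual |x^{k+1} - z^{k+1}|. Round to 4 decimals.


ADMM iteration with rho = 2.0, z^k = 1.1401, u^k = -0.3254
Step 1: x-update.
Minimize 1*x^2 + 12*x + (2.0/2)*(x - 1.1401 - 0.3254)^2
FOC: (2*1 + 2.0)*x = -12 + 2.0*(1.1401 + 0.3254)
x^{k+1} = -2.2673
Step 2: z-update.
Minimize 4*z^2 + 6*z + (2.0/2)*(-2.2673 - z - 0.3254)^2
FOC: (2*4 + 2.0)*z = -6 + 2.0*(-2.2673 - 0.3254)
z^{k+1} = -1.1185
Step 3: u-update.
u^{k+1} = -0.3254 - 2.2673 + 1.1185 = -1.4741
Step 4: Primal residual = |-2.2673 + 1.1185| = 1.1487


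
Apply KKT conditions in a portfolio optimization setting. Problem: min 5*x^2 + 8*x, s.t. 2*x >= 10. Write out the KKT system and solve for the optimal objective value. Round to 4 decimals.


Step 1: Try lambda = 0 (constraint inactive).
x_unc = -8/(2*5) = -0.8
Check: 2*-0.8 = -1.6 < 10 -- violated!
Step 2: Constraint must be active: 2*x = 10
x* = 10/2 = 5.0
lambda = (2*5*5.0 + 8)/2 = 29.0
Step 3: Compute optimal value.
f(x*) = 5*5.0^2 + 8*5.0 = 165.0


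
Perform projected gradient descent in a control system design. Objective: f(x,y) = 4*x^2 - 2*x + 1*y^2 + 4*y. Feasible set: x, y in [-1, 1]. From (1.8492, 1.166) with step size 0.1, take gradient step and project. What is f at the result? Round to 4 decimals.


Step 1: Compute gradient at (1.8492, 1.166).
grad_x = 2*4*1.8492 - 2 = 12.7936
grad_y = 2*1*1.166 + 4 = 6.332
Step 2: Gradient step.
x_raw = 1.8492 - 0.1*12.7936 = 0.5698
y_raw = 1.166 - 0.1*6.332 = 0.5328
Step 3: Project onto [-1, 1].
x_proj = clip(0.5698) = 0.5698
y_proj = clip(0.5328) = 0.5328
Step 4: Evaluate f.
f(0.5698, 0.5328) = 2.5743


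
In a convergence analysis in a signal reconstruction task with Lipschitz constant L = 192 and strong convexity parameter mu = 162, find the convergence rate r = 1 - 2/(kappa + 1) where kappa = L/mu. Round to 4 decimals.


Step 1: Compute the condition number.
kappa = L/mu = 192/162 = 1.1852
Step 2: Compute the convergence rate.
r = 1 - 2/(kappa + 1) = 1 - 2*mu/(L + mu) = (L - mu)/(L + mu) = 30/354 = 0.0847


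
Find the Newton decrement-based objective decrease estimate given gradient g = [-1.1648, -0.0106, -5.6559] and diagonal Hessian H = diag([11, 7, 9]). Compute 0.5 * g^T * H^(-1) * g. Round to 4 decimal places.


Step 1: H is diagonal, so H^(-1) * g = [-0.1059, -0.0015, -0.6284].
Step 2: g^T H^(-1) g = sum_i g_i^2 / H_ii
  = (-1.1648)^2/11 + (-0.0106)^2/7 + (-5.6559)^2/9
  = 0.1233 + 0.0 + 3.5544 = 3.6777
Step 3: Objective decrease = 0.5 * g^T H^(-1) g = 1.8389


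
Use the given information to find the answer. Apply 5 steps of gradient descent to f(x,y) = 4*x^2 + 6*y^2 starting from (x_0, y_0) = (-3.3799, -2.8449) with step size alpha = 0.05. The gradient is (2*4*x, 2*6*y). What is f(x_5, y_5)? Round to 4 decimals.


Gradient descent on f(x,y) = 4*x^2 + 6*y^2.
Starting point: (-3.3799, -2.8449), alpha = 0.05
Step 1: grad_x = 2*4*-3.3799 = -27.0392, grad_y = 2*6*-2.8449 = -34.1388
  x_1 = -3.3799 - 0.05*-27.0392 = -2.0279
  y_1 = -2.8449 - 0.05*-34.1388 = -1.138
Step 2: grad_x = 2*4*-2.0279 = -16.2235, grad_y = 2*6*-1.138 = -13.6555
  x_2 = -2.0279 - 0.05*-16.2235 = -1.2168
  y_2 = -1.138 - 0.05*-13.6555 = -0.4552
Step 3: grad_x = 2*4*-1.2168 = -9.7341, grad_y = 2*6*-0.4552 = -5.4622
  x_3 = -1.2168 - 0.05*-9.7341 = -0.7301
  y_3 = -0.4552 - 0.05*-5.4622 = -0.1821
Step 4: grad_x = 2*4*-0.7301 = -5.8405, grad_y = 2*6*-0.1821 = -2.1849
  x_4 = -0.7301 - 0.05*-5.8405 = -0.438
  y_4 = -0.1821 - 0.05*-2.1849 = -0.0728
Step 5: grad_x = 2*4*-0.438 = -3.5043, grad_y = 2*6*-0.0728 = -0.874
  x_5 = -0.438 - 0.05*-3.5043 = -0.2628
  y_5 = -0.0728 - 0.05*-0.874 = -0.0291
f(-0.2628, -0.0291) = 4*(-0.2628)^2 + 6*(-0.0291)^2 = 0.2814


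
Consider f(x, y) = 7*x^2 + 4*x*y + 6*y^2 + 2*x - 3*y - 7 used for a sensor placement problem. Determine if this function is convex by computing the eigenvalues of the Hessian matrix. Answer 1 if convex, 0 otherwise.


The Hessian of f(x,y) = 7*x^2 + 4*x*y + 6*y^2 + 2*x - 3*y - 7 is:
H = [[14, 4], [4, 12]]
Trace = 14 + 12 = 26
Determinant = 14*12 - (4)^2 = 152
Discriminant = (26)^2 - 4*152 = 68.0
Eigenvalues: lambda_1 = 8.8769, lambda_2 = 17.1231
The function is convex.

1


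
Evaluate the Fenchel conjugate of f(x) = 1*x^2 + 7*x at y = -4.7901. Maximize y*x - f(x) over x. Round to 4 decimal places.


f*(y) = sup_x {y*x - a*x^2 - b*x} = sup_x {(y-b)*x - a*x^2}
FOC: (y - b) - 2a*x = 0 => x* = (y - b)/(2a)
x* = (-4.7901 - 7)/(2*1) = -5.8951
f*(-4.7901) = (y-b)^2/(4a) = (-4.7901 - 7)^2/(4*1)
= 139.0065/4 = 34.7516


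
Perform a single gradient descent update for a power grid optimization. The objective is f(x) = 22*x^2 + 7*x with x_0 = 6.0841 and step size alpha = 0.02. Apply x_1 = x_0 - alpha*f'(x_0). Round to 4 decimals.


We compute the gradient at x_0 and apply the update.
f'(x) = 44*x + 7
f'(6.0841) = 44*6.0841 + 7 = 274.7004
x_1 = 6.0841 - 0.02*274.7004 = 0.5901


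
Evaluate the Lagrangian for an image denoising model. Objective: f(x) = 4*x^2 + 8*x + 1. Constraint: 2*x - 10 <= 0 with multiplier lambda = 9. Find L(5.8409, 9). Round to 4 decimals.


Step 1: Evaluate f(x).
f(5.8409) = 4*5.8409^2 + 8*5.8409 + 1 = 184.1917
Step 2: Evaluate g(x).
g(5.8409) = 2*5.8409 - 10 = 1.6818
Step 3: Compute Lagrangian.
L = 184.1917 + 9*1.6818 = 199.3279


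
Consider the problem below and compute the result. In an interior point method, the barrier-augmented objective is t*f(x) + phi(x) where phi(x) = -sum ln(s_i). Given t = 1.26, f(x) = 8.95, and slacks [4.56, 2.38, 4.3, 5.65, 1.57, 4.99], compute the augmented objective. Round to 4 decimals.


Step 1: Compute log-barrier.
ln values: [1.5173, 0.8671, 1.4586, 1.7317, 0.4511, 1.6074]
phi = -(1.5173 + 0.8671 + 1.4586 + 1.7317 + 0.4511 + 1.6074) = -7.6332
Step 2: Compute augmented objective.
t*f(x) = 1.26*8.95 = 11.277
Total = 11.277 - 7.6332 = 3.6438


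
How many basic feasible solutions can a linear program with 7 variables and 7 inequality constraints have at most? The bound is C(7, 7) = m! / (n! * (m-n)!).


Each vertex corresponds to some choice of n active constraints out of m, so the number of vertices is at most C(m, n) = m! / (n!(m-n)!).
m = 7, n = 7
Numerator: 7 * 6 * 5 * 4 * 3 * 2 * 1
Denominator: 7! = 5040
C(7, 7) = 1


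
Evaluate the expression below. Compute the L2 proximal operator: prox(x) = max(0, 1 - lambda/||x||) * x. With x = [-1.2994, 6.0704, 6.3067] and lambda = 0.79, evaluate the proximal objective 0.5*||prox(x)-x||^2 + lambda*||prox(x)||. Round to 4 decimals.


Step 1: Compute ||x||.
||x|| = 8.8494
Step 2: Compute scaling factor.
scale = max(0, 1 - 0.79/8.8494) = 0.9107
Step 3: prox(x) = [-1.1834, 5.5285, 5.7437]
||prox(x)|| = 8.0594
Step 4: Proximal objective.
0.5*||prox-x||^2 = 0.3121
lambda*||prox|| = 6.3669
Total = 6.679


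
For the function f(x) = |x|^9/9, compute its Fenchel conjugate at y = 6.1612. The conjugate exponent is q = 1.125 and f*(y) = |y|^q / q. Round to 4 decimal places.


The conjugate exponent q satisfies 1/p + 1/q = 1.
p = 9, so q = 9/(9 - 1) = 1.125
|y|^q = 6.1612^1.125 = 7.7335
f*(6.1612) = 7.7335 / 1.125 = 6.8742


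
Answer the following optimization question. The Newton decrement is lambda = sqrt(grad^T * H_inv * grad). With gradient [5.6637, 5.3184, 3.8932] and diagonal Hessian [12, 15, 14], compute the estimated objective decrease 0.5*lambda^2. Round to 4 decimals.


Step 1: H is diagonal, so H^(-1) * g = [0.472, 0.3546, 0.2781].
Step 2: g^T H^(-1) g = sum_i g_i^2 / H_ii
  = (5.6637)^2/12 + (5.3184)^2/15 + (3.8932)^2/14
  = 2.6731 + 1.8857 + 1.0826 = 5.6415
Step 3: Objective decrease = 0.5 * g^T H^(-1) g = 2.8207
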